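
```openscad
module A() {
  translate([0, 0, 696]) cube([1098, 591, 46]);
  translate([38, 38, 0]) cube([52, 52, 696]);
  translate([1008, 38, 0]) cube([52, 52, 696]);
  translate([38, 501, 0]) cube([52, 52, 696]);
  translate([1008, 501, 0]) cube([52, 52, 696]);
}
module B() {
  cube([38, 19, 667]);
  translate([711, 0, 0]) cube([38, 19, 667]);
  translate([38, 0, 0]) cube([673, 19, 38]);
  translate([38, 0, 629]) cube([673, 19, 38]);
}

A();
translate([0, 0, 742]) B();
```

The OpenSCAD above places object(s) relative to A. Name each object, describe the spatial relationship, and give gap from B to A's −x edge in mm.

A is a table. B is a picture frame. The picture frame is on top of the table. The gap from the picture frame to the table's −x edge is 0 mm.

The picture frame's min-x is at 0; the table's min-x is 0; gap = 0 mm.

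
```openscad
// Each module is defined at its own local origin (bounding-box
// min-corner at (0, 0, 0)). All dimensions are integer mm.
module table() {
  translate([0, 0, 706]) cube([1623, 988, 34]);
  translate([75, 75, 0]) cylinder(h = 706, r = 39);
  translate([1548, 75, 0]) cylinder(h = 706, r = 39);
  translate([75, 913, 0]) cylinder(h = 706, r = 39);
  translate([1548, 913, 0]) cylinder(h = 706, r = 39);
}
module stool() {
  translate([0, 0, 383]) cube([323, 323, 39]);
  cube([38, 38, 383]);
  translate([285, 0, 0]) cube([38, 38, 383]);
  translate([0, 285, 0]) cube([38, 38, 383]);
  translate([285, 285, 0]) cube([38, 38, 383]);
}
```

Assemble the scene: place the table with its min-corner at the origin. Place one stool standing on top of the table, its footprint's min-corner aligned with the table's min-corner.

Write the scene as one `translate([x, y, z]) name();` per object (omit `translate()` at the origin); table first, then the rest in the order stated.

table();
translate([0, 0, 740]) stool();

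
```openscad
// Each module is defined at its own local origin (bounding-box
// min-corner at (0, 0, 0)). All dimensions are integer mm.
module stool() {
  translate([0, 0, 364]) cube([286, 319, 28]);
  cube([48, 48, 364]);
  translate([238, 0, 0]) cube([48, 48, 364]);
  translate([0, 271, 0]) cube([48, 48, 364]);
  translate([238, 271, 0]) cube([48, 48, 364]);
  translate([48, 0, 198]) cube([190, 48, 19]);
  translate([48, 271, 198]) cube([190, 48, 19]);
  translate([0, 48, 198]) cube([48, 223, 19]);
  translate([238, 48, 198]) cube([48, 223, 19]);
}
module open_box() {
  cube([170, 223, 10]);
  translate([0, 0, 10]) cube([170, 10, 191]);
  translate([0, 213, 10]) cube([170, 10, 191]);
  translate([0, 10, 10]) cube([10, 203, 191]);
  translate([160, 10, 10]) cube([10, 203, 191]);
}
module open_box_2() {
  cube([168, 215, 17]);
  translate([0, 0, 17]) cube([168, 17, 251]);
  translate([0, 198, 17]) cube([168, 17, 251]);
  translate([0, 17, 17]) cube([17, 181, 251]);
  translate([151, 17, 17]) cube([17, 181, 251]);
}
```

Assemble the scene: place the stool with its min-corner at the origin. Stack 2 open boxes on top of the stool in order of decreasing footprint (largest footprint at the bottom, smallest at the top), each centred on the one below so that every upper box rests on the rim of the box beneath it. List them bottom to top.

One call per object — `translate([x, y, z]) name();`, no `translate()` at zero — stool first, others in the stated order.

stool();
translate([58, 48, 392]) open_box();
translate([59, 52, 593]) open_box_2();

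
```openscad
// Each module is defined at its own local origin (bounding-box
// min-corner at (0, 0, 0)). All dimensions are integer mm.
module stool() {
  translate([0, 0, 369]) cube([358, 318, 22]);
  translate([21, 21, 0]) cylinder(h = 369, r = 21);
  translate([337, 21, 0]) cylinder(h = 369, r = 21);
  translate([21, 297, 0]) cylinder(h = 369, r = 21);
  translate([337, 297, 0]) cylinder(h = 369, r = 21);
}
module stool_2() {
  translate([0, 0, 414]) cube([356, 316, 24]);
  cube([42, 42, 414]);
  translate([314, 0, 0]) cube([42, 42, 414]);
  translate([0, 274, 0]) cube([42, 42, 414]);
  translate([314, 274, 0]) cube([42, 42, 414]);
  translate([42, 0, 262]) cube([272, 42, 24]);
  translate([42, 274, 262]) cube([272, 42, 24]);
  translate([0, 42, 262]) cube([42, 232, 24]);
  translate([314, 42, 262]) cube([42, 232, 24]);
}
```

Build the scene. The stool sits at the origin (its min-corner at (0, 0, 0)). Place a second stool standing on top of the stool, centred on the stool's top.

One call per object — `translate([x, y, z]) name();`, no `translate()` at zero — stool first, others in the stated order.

stool();
translate([1, 1, 391]) stool_2();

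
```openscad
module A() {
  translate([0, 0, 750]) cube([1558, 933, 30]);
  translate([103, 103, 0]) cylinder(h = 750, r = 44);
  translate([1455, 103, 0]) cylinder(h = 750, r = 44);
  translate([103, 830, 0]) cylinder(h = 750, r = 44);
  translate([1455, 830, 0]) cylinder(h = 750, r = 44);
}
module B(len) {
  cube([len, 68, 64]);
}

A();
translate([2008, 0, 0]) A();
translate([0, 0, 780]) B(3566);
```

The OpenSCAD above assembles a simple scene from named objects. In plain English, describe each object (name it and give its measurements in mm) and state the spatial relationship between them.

A is a rectangular dining table. The top is 1558×933×30 mm with its upper surface at z = 780 mm. It stands on four round legs of 88 mm diameter, each leg's bounding box inset 59 mm from the nearest pair of top edges, running from the floor to the underside of the top.

B is a rectangular beam 3566 mm long (x), 68 mm deep (y), 64 mm thick (z).

The beam spans the tops of two tables placed 450 mm apart, resting at z = 780 mm.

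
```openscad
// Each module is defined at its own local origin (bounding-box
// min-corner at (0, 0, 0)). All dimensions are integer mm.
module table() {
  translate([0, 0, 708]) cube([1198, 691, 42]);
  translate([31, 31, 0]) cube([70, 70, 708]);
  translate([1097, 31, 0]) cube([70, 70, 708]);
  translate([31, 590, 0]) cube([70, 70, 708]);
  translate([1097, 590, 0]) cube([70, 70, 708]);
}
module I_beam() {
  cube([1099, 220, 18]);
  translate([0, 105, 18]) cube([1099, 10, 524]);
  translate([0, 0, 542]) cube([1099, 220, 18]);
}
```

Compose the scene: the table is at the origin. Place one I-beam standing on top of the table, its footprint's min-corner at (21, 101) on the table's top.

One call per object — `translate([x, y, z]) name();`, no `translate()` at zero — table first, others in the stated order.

table();
translate([21, 101, 750]) I_beam();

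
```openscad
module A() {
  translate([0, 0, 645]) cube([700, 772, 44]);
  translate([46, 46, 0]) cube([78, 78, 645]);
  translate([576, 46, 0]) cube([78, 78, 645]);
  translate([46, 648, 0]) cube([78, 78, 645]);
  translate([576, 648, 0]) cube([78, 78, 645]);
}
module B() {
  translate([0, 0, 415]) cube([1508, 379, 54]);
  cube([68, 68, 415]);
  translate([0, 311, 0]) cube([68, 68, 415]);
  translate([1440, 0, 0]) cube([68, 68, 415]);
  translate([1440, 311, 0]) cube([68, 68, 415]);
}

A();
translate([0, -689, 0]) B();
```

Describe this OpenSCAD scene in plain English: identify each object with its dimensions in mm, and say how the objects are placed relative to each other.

A is a table: top 700 mm (x) × 772 mm (y), 44 mm thick, upper face at z = 689 mm, on four 78×78 mm square legs, each inset 46 mm from the nearest pair of top edges, running from z = 0 to the bottom of the top.

B is a long wooden bench with a 1508 mm (x) × 379 mm (y) seat, 54 mm thick, its top surface 469 mm above the floor. Four 68 mm square legs at the seat corners, flush with the edges, run from z = 0 to the seat underside.

The bench is on the floor beside the table on its −y side.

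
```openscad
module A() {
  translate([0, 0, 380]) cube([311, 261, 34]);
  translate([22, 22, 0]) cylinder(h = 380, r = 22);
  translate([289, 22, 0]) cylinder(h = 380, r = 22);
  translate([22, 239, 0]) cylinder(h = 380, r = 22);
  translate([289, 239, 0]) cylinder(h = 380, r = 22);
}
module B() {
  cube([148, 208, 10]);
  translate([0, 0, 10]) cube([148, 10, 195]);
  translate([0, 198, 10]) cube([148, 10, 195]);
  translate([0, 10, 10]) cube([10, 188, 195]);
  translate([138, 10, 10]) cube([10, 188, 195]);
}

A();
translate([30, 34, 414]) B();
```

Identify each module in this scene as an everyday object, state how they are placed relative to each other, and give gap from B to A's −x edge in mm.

The open box's min-x is at 30; the stool's min-x is 0; gap = 30 mm.

A is a stool. B is an open box. The open box is on top of the stool. The gap from the open box to the stool's −x edge is 30 mm.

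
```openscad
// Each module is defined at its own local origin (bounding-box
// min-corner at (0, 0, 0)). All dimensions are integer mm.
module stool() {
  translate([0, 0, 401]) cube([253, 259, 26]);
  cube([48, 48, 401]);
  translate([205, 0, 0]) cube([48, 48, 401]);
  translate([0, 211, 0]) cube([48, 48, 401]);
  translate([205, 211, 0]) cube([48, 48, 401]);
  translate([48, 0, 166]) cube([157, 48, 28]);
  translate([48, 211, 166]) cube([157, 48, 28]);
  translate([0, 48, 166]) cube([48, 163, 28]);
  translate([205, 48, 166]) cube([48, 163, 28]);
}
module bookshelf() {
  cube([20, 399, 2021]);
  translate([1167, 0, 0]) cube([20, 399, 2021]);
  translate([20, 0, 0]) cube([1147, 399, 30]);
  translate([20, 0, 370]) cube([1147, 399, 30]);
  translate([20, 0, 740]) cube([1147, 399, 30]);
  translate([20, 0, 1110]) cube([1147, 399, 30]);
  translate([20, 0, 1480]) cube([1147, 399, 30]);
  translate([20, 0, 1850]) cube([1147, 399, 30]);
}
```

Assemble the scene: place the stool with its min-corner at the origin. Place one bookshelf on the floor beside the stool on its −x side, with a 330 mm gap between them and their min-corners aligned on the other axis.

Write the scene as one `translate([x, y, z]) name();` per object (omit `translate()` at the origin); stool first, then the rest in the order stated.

stool();
translate([-1517, 0, 0]) bookshelf();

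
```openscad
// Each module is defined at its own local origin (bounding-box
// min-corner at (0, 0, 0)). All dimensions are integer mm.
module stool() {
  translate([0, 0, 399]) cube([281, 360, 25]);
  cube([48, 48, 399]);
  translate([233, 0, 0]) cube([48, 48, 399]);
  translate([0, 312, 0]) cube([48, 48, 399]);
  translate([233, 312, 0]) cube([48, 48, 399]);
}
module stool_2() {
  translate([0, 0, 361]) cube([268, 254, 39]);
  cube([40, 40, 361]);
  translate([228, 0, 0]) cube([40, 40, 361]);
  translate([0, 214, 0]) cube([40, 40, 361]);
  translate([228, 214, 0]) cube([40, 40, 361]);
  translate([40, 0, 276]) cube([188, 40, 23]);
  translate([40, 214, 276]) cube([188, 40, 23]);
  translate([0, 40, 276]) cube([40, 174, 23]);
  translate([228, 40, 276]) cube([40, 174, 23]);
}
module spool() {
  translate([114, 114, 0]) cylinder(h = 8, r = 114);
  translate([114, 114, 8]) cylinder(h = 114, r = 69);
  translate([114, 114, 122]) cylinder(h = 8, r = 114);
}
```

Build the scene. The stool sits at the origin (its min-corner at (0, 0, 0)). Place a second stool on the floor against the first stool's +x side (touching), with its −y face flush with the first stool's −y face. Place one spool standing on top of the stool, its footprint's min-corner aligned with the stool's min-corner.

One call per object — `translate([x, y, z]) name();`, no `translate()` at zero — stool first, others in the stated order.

stool();
translate([281, 0, 0]) stool_2();
translate([0, 0, 424]) spool();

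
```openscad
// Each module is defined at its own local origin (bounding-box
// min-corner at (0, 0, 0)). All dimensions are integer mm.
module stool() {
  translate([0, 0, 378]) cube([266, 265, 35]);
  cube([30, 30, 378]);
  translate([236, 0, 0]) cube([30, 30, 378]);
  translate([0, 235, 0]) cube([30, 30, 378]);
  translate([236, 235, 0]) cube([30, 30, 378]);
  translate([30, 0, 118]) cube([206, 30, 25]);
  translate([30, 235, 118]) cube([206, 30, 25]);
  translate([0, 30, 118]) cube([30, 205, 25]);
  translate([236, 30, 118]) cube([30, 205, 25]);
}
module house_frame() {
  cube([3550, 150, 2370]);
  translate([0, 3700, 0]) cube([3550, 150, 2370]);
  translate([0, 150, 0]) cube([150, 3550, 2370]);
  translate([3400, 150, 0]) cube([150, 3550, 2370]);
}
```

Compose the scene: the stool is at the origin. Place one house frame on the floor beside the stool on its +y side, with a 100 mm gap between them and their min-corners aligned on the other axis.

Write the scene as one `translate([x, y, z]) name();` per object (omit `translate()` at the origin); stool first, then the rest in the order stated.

stool();
translate([0, 365, 0]) house_frame();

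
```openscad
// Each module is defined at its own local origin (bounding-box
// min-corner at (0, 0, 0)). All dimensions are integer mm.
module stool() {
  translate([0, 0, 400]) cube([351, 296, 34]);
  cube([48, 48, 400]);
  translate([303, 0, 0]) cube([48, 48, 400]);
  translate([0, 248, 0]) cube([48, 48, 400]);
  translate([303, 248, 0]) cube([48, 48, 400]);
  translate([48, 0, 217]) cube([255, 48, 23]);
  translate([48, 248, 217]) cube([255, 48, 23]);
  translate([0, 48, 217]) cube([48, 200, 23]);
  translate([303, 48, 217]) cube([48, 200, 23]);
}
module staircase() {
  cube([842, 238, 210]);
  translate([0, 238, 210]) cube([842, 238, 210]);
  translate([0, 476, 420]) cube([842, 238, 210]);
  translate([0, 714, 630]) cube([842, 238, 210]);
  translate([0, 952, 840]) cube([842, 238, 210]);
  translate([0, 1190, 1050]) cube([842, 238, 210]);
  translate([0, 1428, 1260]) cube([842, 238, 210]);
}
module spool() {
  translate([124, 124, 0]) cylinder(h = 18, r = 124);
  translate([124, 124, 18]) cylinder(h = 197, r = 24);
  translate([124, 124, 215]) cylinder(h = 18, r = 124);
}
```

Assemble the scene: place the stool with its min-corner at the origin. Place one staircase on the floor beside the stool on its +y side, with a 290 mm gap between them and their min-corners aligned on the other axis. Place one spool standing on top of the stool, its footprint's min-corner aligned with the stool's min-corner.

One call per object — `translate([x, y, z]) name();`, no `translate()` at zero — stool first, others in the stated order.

stool();
translate([0, 586, 0]) staircase();
translate([0, 0, 434]) spool();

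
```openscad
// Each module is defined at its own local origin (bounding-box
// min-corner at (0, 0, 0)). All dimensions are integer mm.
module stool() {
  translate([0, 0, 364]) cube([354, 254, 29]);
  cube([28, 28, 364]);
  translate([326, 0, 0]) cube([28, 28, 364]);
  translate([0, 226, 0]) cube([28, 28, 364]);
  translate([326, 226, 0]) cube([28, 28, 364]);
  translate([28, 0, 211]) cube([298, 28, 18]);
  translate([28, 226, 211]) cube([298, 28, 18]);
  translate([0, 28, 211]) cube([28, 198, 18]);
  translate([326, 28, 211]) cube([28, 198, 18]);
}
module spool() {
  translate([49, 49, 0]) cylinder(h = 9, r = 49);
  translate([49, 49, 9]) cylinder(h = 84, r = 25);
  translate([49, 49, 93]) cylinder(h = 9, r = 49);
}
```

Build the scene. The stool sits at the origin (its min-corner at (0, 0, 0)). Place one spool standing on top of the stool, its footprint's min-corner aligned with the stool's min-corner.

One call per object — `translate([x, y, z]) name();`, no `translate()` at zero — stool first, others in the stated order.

stool();
translate([0, 0, 393]) spool();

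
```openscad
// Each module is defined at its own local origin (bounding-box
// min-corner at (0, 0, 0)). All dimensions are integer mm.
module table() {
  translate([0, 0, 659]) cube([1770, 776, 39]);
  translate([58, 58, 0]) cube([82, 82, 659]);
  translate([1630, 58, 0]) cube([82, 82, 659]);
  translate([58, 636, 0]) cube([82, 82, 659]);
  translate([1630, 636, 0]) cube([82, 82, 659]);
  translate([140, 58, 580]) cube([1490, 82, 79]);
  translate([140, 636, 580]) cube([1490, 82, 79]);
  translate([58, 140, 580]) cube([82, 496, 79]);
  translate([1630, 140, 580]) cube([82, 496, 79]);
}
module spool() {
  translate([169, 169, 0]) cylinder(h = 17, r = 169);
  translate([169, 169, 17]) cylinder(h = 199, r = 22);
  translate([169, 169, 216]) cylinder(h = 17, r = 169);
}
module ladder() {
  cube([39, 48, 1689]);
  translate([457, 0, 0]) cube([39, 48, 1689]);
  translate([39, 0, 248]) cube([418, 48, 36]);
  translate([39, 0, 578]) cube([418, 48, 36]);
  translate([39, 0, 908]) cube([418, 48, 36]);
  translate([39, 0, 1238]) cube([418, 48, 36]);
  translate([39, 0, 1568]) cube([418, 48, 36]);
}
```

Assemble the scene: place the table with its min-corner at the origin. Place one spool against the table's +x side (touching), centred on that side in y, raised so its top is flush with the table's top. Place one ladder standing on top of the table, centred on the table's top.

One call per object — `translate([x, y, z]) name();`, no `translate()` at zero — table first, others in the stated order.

table();
translate([1770, 219, 465]) spool();
translate([637, 364, 698]) ladder();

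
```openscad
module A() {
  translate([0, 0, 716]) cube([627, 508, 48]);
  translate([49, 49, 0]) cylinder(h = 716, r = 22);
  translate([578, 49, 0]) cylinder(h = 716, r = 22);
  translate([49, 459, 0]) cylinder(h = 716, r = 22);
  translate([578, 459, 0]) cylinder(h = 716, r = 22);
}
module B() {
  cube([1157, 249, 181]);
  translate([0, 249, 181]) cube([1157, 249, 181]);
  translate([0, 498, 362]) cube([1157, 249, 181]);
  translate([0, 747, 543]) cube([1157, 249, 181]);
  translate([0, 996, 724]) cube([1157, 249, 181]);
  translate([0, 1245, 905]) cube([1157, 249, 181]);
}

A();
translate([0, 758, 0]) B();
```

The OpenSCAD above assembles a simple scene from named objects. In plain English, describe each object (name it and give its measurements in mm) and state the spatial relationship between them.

A is a table with a 627×508 mm rectangular top, 48 mm thick, top surface at z = 764 mm, supported by four round legs of 44 mm diameter, each leg's bounding box inset 27 mm from the nearest pair of top edges, running from the floor.

B is a run of 6 identical solid stair steps. Each tread is 1157×249 mm and each step block is 181 mm high. Step 1 rests on the floor; step k is offset from step 1 by (k−1)×249 mm in y and (k−1)×181 mm in z.

The staircase is on the floor beside the table on its +y side.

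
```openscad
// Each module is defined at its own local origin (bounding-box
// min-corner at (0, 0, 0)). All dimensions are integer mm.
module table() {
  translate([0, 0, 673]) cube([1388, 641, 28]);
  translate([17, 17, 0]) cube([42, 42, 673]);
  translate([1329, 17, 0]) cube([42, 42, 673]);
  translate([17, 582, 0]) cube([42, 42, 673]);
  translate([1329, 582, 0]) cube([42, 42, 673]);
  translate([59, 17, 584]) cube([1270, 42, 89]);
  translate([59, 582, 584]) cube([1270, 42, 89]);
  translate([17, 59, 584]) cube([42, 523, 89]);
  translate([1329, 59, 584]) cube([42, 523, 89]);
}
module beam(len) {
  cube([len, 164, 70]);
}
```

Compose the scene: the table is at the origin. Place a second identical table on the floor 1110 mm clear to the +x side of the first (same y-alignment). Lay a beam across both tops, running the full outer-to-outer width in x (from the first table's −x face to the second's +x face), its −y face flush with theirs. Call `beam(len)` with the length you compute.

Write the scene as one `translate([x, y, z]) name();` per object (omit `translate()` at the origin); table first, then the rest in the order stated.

table();
translate([2498, 0, 0]) table();
translate([0, 0, 701]) beam(3886);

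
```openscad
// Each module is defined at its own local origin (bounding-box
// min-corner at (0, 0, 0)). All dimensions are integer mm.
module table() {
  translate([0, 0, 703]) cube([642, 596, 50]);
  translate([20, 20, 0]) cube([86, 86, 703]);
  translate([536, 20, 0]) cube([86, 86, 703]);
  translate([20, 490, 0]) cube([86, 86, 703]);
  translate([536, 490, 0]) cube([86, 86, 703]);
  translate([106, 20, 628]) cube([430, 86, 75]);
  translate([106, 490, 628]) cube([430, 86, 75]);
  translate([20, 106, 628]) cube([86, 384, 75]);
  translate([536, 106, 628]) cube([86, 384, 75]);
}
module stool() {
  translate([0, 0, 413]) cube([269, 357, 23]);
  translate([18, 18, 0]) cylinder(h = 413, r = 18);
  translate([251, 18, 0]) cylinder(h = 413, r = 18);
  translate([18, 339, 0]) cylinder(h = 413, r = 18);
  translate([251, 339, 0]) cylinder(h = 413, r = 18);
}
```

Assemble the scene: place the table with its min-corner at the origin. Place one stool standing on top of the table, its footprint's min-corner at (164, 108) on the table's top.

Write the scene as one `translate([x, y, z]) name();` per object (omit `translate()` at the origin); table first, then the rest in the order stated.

table();
translate([164, 108, 753]) stool();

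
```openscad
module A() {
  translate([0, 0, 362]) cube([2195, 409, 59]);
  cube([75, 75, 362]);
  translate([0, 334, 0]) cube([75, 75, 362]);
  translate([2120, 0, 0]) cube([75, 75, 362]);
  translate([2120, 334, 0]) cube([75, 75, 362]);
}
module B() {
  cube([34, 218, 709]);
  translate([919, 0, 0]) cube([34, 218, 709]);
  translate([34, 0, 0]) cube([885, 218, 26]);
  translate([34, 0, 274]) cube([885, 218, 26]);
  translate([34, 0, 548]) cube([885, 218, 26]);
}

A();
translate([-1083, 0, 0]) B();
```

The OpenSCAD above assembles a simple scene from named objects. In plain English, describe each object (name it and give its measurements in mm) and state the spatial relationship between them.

A is a bench: a 2195×409 mm seat slab, 59 mm thick, top at z = 421 mm, on four 75×75 mm square legs flush with the seat corners and standing on z = 0.

B is a bookshelf 953 mm wide overall, 218 mm deep and 709 mm tall. The two sides are 34 mm thick vertical panels. 3 horizontal shelves of 26 mm thickness span between the inner faces of the sides; the lowest shelf sits on the floor and shelves are stacked with a clear vertical gap of 248 mm between each pair.

The bookshelf is on the floor beside the bench on its −x side.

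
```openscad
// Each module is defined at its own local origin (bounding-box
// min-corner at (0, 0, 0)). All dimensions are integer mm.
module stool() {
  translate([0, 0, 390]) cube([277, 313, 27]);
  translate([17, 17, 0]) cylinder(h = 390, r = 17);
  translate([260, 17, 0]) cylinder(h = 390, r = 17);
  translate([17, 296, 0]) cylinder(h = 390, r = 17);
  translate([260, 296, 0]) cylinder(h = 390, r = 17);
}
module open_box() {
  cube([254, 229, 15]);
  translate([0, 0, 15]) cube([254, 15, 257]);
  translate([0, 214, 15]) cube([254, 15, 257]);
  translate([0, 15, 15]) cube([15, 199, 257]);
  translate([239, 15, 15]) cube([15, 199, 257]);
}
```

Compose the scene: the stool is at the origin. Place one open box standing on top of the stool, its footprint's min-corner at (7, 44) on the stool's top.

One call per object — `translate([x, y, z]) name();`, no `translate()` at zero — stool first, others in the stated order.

stool();
translate([7, 44, 417]) open_box();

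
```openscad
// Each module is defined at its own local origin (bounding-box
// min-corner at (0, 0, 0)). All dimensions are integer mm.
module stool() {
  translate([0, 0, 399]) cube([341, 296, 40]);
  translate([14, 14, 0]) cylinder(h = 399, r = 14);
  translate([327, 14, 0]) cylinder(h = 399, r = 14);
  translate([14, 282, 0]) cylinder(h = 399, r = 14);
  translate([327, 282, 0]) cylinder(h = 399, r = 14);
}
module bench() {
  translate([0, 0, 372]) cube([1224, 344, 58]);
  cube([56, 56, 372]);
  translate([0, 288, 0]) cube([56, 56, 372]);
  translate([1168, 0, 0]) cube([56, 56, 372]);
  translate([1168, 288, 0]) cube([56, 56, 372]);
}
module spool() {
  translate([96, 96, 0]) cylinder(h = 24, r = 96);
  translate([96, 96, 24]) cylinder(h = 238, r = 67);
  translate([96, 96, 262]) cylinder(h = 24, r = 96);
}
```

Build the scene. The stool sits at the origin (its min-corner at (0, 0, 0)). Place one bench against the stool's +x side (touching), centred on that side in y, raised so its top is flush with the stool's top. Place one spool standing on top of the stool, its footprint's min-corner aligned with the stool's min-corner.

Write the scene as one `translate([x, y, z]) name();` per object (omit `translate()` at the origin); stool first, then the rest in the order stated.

stool();
translate([341, -24, 9]) bench();
translate([0, 0, 439]) spool();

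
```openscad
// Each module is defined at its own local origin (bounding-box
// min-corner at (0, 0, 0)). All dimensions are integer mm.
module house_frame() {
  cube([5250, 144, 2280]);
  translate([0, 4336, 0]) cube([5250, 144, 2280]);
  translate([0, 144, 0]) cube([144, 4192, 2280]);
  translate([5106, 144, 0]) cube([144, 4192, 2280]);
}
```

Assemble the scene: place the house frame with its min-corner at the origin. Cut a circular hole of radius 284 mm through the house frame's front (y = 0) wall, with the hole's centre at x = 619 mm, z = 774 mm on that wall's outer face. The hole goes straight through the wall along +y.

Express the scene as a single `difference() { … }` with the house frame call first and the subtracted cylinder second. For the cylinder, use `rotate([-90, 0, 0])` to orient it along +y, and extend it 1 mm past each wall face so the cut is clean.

difference() {
  house_frame();
  translate([619, -1, 774]) rotate([-90, 0, 0]) cylinder(h = 146, r = 284);
}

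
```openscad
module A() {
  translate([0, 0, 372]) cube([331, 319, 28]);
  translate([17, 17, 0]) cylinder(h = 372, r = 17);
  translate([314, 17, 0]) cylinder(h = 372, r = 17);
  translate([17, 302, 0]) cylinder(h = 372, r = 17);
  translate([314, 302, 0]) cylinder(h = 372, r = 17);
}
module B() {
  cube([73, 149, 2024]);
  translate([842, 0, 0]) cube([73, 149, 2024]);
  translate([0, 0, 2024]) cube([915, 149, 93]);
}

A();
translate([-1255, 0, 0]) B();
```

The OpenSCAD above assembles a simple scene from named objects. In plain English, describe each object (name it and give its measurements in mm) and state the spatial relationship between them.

A is a four-legged stool. The seat is 331×319 mm, 28 mm thick, top at z = 400 mm. It stands on four round legs, each 34 mm in diameter, from z = 0 to the seat underside, each leg's axis is inset half a diameter from the nearest pair of seat edges (so the leg's bounding box is flush with the corner).

B is a rectangular door frame: two vertical jambs of 73×149 mm section, 2024 mm tall, with a clear opening 769 mm wide between their inner faces. A header 93 mm tall and 149 mm deep lies on top of the jambs and spans the full outside width.

The door frame is on the floor beside the stool on its −x side.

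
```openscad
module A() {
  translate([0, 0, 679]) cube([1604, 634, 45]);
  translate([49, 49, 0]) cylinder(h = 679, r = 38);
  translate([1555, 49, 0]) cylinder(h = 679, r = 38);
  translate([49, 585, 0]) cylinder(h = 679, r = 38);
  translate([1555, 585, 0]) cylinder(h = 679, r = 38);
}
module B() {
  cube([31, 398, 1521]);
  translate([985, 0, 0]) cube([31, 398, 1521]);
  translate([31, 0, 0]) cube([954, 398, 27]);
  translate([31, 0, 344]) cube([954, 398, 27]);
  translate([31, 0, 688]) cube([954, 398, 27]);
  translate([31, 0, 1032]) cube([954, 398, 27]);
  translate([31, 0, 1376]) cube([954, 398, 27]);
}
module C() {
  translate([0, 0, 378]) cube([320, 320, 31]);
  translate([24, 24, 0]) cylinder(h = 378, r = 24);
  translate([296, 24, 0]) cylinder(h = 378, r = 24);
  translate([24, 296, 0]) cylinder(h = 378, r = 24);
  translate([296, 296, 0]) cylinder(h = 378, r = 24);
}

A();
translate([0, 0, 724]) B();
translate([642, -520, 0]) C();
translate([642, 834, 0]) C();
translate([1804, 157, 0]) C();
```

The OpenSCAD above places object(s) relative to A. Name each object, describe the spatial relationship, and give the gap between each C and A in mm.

Each stool's nearest face is 200 mm from the table's bounding box.

A is a table. B is a bookshelf. C is a stool. The bookshelf is on top of the table. Three stools sit around the table at the −y, +y, +x sides. The gap between each stool and the table is 200 mm.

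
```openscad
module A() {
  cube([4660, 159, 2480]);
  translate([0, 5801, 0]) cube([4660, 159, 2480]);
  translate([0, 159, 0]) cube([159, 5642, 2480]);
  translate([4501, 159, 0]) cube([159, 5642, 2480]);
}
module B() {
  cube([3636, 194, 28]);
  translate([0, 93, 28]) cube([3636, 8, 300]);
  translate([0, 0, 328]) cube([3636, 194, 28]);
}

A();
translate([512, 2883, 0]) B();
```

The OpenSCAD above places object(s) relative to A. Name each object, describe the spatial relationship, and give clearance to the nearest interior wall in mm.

Clearances: x = 353, y = 2724; minimum 353 mm.

A is a house frame. B is an I-beam. The I-beam sits inside the house frame, centred. The clearance to the nearest interior wall is 353 mm.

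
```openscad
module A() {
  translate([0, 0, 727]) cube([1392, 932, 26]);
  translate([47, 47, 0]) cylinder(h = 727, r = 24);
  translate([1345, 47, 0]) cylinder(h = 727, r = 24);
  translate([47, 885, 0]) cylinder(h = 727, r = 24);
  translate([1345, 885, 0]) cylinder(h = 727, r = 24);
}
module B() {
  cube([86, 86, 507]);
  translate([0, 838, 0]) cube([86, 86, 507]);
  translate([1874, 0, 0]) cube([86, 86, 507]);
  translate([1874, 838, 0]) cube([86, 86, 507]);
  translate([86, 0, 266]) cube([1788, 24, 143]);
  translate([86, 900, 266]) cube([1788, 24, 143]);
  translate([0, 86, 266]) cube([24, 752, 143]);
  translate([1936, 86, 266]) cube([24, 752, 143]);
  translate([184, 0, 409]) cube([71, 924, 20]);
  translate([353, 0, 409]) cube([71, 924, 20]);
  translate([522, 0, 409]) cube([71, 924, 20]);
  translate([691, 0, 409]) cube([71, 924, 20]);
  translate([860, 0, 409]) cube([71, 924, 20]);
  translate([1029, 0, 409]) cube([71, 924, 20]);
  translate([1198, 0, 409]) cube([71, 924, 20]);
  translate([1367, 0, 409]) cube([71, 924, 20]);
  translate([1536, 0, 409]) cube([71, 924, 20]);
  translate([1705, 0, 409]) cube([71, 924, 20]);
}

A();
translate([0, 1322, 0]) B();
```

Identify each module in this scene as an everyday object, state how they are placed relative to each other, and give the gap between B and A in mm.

A is a table. B is a bed frame. The bed frame is on the floor beside the table on its +y side. The gap between the bed frame and the table is 390 mm.

The bed frame's nearest face is 390 mm from the table's +y face.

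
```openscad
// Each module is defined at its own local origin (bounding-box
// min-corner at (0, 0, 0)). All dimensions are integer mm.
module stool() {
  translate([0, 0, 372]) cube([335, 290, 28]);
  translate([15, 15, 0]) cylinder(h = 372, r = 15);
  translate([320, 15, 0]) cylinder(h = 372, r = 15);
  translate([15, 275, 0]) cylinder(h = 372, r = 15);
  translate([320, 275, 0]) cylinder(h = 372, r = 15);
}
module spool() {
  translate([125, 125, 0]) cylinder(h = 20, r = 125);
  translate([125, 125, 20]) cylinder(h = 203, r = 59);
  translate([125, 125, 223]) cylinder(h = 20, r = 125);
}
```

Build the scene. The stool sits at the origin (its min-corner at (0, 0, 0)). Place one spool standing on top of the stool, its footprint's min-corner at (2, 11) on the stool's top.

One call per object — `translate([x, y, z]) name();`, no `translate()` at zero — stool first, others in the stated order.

stool();
translate([2, 11, 400]) spool();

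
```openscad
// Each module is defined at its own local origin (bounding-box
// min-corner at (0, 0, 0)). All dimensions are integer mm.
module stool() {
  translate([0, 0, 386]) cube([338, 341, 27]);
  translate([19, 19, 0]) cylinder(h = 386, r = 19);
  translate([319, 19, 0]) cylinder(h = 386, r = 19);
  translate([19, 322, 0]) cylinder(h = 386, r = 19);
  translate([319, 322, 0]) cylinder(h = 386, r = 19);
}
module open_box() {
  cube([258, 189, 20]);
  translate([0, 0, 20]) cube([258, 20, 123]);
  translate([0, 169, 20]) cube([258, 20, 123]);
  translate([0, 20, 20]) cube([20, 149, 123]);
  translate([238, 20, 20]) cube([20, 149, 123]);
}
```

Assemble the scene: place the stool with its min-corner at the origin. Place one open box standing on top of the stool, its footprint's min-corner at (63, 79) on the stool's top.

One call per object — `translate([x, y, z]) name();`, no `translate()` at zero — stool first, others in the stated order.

stool();
translate([63, 79, 413]) open_box();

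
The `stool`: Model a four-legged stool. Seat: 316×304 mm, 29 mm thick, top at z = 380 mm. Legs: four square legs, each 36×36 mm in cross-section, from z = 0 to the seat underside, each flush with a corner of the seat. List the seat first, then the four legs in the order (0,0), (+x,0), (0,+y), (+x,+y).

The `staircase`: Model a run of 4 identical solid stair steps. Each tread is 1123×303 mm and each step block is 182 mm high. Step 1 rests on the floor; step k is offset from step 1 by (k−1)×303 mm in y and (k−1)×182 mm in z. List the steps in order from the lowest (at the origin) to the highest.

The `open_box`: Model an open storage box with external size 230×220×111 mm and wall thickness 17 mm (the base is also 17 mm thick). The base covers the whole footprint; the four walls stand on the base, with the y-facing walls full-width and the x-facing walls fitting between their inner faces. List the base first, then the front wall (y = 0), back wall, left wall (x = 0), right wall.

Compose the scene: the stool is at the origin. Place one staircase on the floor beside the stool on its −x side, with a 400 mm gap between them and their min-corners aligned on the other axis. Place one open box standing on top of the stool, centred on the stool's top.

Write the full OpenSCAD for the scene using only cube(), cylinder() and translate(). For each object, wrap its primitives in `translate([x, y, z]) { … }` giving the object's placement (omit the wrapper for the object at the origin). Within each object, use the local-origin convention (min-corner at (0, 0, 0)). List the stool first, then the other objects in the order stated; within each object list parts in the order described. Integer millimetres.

translate([0, 0, 351]) cube([316, 304, 29]);
cube([36, 36, 351]);
translate([280, 0, 0]) cube([36, 36, 351]);
translate([0, 268, 0]) cube([36, 36, 351]);
translate([280, 268, 0]) cube([36, 36, 351]);
translate([-1523, 0, 0]) {
  cube([1123, 303, 182]);
  translate([0, 303, 182]) cube([1123, 303, 182]);
  translate([0, 606, 364]) cube([1123, 303, 182]);
  translate([0, 909, 546]) cube([1123, 303, 182]);
}
translate([43, 42, 380]) {
  cube([230, 220, 17]);
  translate([0, 0, 17]) cube([230, 17, 94]);
  translate([0, 203, 17]) cube([230, 17, 94]);
  translate([0, 17, 17]) cube([17, 186, 94]);
  translate([213, 17, 17]) cube([17, 186, 94]);
}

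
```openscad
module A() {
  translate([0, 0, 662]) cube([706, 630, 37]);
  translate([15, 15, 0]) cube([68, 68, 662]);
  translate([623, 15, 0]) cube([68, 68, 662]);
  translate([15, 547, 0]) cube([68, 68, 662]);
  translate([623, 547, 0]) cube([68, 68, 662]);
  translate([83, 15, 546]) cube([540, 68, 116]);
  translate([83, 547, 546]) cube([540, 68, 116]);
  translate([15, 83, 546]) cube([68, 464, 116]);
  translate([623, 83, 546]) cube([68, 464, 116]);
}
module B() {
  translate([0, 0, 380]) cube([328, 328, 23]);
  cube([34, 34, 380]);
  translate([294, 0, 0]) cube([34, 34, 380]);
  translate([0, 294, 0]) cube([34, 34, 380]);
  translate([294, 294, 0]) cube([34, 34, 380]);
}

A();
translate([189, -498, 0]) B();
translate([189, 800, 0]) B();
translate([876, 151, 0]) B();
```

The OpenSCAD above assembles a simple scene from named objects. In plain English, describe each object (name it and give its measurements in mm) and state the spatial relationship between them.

A is a rectangular dining table. The top is 706×630×37 mm with its upper surface at z = 699 mm. It stands on four 68×68 mm square legs, each inset 15 mm from the nearest pair of top edges, running from the floor to the underside of the top. Four apron rails, 68 mm thick and 116 mm tall, run between adjacent legs with their top edges flush with the underside of the top and their outer faces flush with the legs' outer faces.

B is a four-legged stool. The seat is a 328×328×23 mm slab whose top surface is at z = 403 mm; four square legs, each 34×34 mm in cross-section, run from the floor (z = 0) to the underside of the seat, each flush with a corner of the seat.

Three stools sit around the table at the −y, +y, +x sides.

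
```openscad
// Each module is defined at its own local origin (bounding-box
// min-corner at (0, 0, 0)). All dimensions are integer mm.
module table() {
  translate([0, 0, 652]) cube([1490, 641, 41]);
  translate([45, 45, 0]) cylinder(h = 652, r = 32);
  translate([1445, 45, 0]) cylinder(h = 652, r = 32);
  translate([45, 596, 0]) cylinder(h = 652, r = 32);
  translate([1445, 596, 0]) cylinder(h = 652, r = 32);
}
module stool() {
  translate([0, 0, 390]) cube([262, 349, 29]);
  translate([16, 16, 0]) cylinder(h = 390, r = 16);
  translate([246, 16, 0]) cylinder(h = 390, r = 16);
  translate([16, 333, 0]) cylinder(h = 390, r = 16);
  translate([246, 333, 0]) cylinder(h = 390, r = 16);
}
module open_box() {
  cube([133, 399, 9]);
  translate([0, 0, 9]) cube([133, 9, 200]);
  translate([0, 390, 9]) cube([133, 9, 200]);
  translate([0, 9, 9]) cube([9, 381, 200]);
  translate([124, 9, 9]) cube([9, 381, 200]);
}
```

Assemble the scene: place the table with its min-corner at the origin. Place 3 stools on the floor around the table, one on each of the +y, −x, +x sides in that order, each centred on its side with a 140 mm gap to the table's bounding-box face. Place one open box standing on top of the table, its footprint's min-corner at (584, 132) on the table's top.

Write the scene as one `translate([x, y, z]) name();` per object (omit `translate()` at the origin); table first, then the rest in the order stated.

table();
translate([614, 781, 0]) stool();
translate([-402, 146, 0]) stool();
translate([1630, 146, 0]) stool();
translate([584, 132, 693]) open_box();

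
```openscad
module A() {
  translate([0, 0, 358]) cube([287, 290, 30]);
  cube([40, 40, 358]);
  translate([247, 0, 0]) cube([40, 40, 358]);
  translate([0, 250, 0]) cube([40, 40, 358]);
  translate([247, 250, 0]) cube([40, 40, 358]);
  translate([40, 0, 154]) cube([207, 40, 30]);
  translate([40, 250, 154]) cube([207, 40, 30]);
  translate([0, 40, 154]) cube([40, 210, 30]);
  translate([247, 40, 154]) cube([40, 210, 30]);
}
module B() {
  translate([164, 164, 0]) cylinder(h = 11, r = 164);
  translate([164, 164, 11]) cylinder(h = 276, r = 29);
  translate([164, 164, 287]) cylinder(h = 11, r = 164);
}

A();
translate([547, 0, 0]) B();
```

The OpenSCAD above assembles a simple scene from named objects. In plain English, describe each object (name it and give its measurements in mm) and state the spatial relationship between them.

A is a simple wooden stool: a rectangular seat 287 mm (x) by 290 mm (y), 30 mm thick, top face at z = 388 mm, on four square legs, each 40×40 mm in cross-section. The legs rest on z = 0, each flush with a corner of the seat. Four stretchers, 40 mm wide and 30 mm tall, connect adjacent legs with their undersides at z = 154 mm, each running between the inner faces of the legs it joins and aligned with the legs' outer faces on the other axis.

B is a spool: two coaxial disc flanges of radius 164 mm and thickness 11 mm, joined by a core cylinder of radius 29 mm and height 276 mm. The lower flange rests on z = 0 and the three cylinders share a vertical axis.

The spool is on the floor beside the stool on its +x side.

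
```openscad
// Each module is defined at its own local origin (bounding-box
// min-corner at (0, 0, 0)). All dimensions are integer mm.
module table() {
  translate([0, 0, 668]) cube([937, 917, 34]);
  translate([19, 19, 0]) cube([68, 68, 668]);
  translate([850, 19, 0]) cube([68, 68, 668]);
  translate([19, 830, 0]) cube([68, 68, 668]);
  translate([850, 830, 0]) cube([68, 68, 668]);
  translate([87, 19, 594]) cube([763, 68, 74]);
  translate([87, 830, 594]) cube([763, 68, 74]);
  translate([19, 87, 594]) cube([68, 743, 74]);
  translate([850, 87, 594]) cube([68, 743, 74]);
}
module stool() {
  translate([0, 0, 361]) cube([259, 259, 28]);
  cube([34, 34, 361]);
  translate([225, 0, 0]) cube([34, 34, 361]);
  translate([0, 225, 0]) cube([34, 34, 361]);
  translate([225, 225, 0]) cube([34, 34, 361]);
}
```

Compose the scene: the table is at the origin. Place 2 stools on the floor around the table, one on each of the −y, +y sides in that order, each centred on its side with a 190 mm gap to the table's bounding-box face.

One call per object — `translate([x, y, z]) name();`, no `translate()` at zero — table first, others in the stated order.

table();
translate([339, -449, 0]) stool();
translate([339, 1107, 0]) stool();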